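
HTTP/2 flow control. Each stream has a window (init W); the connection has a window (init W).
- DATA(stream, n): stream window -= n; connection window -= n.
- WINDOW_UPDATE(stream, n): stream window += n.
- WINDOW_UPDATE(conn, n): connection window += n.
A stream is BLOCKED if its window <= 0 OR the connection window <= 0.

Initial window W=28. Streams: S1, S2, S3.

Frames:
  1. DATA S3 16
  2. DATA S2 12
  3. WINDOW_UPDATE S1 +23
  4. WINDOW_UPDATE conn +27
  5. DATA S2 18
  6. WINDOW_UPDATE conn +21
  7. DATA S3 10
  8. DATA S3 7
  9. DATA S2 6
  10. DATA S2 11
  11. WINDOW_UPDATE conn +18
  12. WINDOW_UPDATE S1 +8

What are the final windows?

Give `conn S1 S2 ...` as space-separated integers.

Op 1: conn=12 S1=28 S2=28 S3=12 blocked=[]
Op 2: conn=0 S1=28 S2=16 S3=12 blocked=[1, 2, 3]
Op 3: conn=0 S1=51 S2=16 S3=12 blocked=[1, 2, 3]
Op 4: conn=27 S1=51 S2=16 S3=12 blocked=[]
Op 5: conn=9 S1=51 S2=-2 S3=12 blocked=[2]
Op 6: conn=30 S1=51 S2=-2 S3=12 blocked=[2]
Op 7: conn=20 S1=51 S2=-2 S3=2 blocked=[2]
Op 8: conn=13 S1=51 S2=-2 S3=-5 blocked=[2, 3]
Op 9: conn=7 S1=51 S2=-8 S3=-5 blocked=[2, 3]
Op 10: conn=-4 S1=51 S2=-19 S3=-5 blocked=[1, 2, 3]
Op 11: conn=14 S1=51 S2=-19 S3=-5 blocked=[2, 3]
Op 12: conn=14 S1=59 S2=-19 S3=-5 blocked=[2, 3]

Answer: 14 59 -19 -5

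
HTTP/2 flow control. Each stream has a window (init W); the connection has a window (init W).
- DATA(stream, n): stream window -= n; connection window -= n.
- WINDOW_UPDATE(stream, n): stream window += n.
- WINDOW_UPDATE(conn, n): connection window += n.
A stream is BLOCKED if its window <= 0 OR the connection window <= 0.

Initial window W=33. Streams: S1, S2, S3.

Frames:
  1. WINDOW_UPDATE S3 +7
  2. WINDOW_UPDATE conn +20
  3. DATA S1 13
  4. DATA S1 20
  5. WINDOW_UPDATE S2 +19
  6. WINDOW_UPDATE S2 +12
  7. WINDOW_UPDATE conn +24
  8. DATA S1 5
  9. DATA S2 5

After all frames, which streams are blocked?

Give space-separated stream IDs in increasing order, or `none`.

Op 1: conn=33 S1=33 S2=33 S3=40 blocked=[]
Op 2: conn=53 S1=33 S2=33 S3=40 blocked=[]
Op 3: conn=40 S1=20 S2=33 S3=40 blocked=[]
Op 4: conn=20 S1=0 S2=33 S3=40 blocked=[1]
Op 5: conn=20 S1=0 S2=52 S3=40 blocked=[1]
Op 6: conn=20 S1=0 S2=64 S3=40 blocked=[1]
Op 7: conn=44 S1=0 S2=64 S3=40 blocked=[1]
Op 8: conn=39 S1=-5 S2=64 S3=40 blocked=[1]
Op 9: conn=34 S1=-5 S2=59 S3=40 blocked=[1]

Answer: S1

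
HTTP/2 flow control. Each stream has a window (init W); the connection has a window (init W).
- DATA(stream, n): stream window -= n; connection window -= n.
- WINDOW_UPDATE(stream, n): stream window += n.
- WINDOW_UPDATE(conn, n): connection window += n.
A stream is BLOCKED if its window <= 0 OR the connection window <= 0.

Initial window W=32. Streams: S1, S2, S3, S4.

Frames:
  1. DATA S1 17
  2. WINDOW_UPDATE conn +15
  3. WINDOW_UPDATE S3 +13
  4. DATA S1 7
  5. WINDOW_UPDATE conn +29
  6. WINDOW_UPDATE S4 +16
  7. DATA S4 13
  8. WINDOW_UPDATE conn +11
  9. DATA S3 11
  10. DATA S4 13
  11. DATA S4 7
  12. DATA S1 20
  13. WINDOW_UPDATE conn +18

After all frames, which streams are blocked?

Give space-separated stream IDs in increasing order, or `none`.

Answer: S1

Derivation:
Op 1: conn=15 S1=15 S2=32 S3=32 S4=32 blocked=[]
Op 2: conn=30 S1=15 S2=32 S3=32 S4=32 blocked=[]
Op 3: conn=30 S1=15 S2=32 S3=45 S4=32 blocked=[]
Op 4: conn=23 S1=8 S2=32 S3=45 S4=32 blocked=[]
Op 5: conn=52 S1=8 S2=32 S3=45 S4=32 blocked=[]
Op 6: conn=52 S1=8 S2=32 S3=45 S4=48 blocked=[]
Op 7: conn=39 S1=8 S2=32 S3=45 S4=35 blocked=[]
Op 8: conn=50 S1=8 S2=32 S3=45 S4=35 blocked=[]
Op 9: conn=39 S1=8 S2=32 S3=34 S4=35 blocked=[]
Op 10: conn=26 S1=8 S2=32 S3=34 S4=22 blocked=[]
Op 11: conn=19 S1=8 S2=32 S3=34 S4=15 blocked=[]
Op 12: conn=-1 S1=-12 S2=32 S3=34 S4=15 blocked=[1, 2, 3, 4]
Op 13: conn=17 S1=-12 S2=32 S3=34 S4=15 blocked=[1]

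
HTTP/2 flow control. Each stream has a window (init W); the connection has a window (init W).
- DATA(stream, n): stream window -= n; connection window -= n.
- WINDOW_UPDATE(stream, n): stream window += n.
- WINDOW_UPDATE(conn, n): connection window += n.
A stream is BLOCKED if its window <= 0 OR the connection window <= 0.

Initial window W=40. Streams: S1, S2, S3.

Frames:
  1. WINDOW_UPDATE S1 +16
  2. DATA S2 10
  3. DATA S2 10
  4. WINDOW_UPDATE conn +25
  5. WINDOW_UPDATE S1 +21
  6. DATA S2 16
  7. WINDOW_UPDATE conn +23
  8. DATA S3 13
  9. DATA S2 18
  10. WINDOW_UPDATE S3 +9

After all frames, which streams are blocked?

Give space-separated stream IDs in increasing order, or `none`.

Answer: S2

Derivation:
Op 1: conn=40 S1=56 S2=40 S3=40 blocked=[]
Op 2: conn=30 S1=56 S2=30 S3=40 blocked=[]
Op 3: conn=20 S1=56 S2=20 S3=40 blocked=[]
Op 4: conn=45 S1=56 S2=20 S3=40 blocked=[]
Op 5: conn=45 S1=77 S2=20 S3=40 blocked=[]
Op 6: conn=29 S1=77 S2=4 S3=40 blocked=[]
Op 7: conn=52 S1=77 S2=4 S3=40 blocked=[]
Op 8: conn=39 S1=77 S2=4 S3=27 blocked=[]
Op 9: conn=21 S1=77 S2=-14 S3=27 blocked=[2]
Op 10: conn=21 S1=77 S2=-14 S3=36 blocked=[2]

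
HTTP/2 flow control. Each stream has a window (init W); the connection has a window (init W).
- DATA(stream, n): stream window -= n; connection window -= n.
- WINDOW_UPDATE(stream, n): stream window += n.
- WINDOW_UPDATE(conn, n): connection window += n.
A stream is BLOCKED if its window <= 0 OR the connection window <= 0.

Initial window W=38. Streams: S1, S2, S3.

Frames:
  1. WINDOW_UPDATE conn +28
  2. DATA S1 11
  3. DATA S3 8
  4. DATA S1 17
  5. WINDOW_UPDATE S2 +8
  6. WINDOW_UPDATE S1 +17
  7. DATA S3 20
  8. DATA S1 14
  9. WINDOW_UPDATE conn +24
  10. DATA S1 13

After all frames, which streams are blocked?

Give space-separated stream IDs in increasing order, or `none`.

Op 1: conn=66 S1=38 S2=38 S3=38 blocked=[]
Op 2: conn=55 S1=27 S2=38 S3=38 blocked=[]
Op 3: conn=47 S1=27 S2=38 S3=30 blocked=[]
Op 4: conn=30 S1=10 S2=38 S3=30 blocked=[]
Op 5: conn=30 S1=10 S2=46 S3=30 blocked=[]
Op 6: conn=30 S1=27 S2=46 S3=30 blocked=[]
Op 7: conn=10 S1=27 S2=46 S3=10 blocked=[]
Op 8: conn=-4 S1=13 S2=46 S3=10 blocked=[1, 2, 3]
Op 9: conn=20 S1=13 S2=46 S3=10 blocked=[]
Op 10: conn=7 S1=0 S2=46 S3=10 blocked=[1]

Answer: S1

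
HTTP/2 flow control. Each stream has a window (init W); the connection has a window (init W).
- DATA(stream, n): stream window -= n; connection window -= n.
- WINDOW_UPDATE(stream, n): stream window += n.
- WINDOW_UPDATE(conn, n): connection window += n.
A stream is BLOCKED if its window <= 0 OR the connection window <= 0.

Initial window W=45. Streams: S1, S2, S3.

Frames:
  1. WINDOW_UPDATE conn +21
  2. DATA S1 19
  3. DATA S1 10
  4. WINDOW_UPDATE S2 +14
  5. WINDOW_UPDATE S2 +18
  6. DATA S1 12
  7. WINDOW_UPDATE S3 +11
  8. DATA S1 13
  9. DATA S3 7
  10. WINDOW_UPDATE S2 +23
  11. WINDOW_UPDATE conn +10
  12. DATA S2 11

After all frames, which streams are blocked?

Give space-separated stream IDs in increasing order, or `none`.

Answer: S1

Derivation:
Op 1: conn=66 S1=45 S2=45 S3=45 blocked=[]
Op 2: conn=47 S1=26 S2=45 S3=45 blocked=[]
Op 3: conn=37 S1=16 S2=45 S3=45 blocked=[]
Op 4: conn=37 S1=16 S2=59 S3=45 blocked=[]
Op 5: conn=37 S1=16 S2=77 S3=45 blocked=[]
Op 6: conn=25 S1=4 S2=77 S3=45 blocked=[]
Op 7: conn=25 S1=4 S2=77 S3=56 blocked=[]
Op 8: conn=12 S1=-9 S2=77 S3=56 blocked=[1]
Op 9: conn=5 S1=-9 S2=77 S3=49 blocked=[1]
Op 10: conn=5 S1=-9 S2=100 S3=49 blocked=[1]
Op 11: conn=15 S1=-9 S2=100 S3=49 blocked=[1]
Op 12: conn=4 S1=-9 S2=89 S3=49 blocked=[1]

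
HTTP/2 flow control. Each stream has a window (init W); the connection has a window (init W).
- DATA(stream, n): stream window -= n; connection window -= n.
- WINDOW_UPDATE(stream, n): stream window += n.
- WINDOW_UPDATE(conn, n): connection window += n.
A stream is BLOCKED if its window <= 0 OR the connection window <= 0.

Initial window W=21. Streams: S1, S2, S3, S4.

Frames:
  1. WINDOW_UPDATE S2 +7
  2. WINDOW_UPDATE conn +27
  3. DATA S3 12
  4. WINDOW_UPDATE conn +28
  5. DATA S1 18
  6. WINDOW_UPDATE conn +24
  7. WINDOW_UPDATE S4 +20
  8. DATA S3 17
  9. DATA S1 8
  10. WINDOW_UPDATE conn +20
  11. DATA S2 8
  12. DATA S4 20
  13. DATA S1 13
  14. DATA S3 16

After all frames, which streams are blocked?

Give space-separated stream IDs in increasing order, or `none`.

Answer: S1 S3

Derivation:
Op 1: conn=21 S1=21 S2=28 S3=21 S4=21 blocked=[]
Op 2: conn=48 S1=21 S2=28 S3=21 S4=21 blocked=[]
Op 3: conn=36 S1=21 S2=28 S3=9 S4=21 blocked=[]
Op 4: conn=64 S1=21 S2=28 S3=9 S4=21 blocked=[]
Op 5: conn=46 S1=3 S2=28 S3=9 S4=21 blocked=[]
Op 6: conn=70 S1=3 S2=28 S3=9 S4=21 blocked=[]
Op 7: conn=70 S1=3 S2=28 S3=9 S4=41 blocked=[]
Op 8: conn=53 S1=3 S2=28 S3=-8 S4=41 blocked=[3]
Op 9: conn=45 S1=-5 S2=28 S3=-8 S4=41 blocked=[1, 3]
Op 10: conn=65 S1=-5 S2=28 S3=-8 S4=41 blocked=[1, 3]
Op 11: conn=57 S1=-5 S2=20 S3=-8 S4=41 blocked=[1, 3]
Op 12: conn=37 S1=-5 S2=20 S3=-8 S4=21 blocked=[1, 3]
Op 13: conn=24 S1=-18 S2=20 S3=-8 S4=21 blocked=[1, 3]
Op 14: conn=8 S1=-18 S2=20 S3=-24 S4=21 blocked=[1, 3]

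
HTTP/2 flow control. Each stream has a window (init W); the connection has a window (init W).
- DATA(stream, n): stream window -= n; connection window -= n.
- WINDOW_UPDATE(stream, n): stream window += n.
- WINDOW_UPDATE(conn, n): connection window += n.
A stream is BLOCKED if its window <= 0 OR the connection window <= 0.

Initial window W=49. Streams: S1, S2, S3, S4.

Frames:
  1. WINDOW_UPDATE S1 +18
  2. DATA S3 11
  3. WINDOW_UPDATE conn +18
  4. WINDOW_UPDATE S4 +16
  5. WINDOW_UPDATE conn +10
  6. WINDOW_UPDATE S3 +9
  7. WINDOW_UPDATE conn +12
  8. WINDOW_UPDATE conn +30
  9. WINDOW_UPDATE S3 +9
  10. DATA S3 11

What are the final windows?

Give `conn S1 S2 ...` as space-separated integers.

Answer: 97 67 49 45 65

Derivation:
Op 1: conn=49 S1=67 S2=49 S3=49 S4=49 blocked=[]
Op 2: conn=38 S1=67 S2=49 S3=38 S4=49 blocked=[]
Op 3: conn=56 S1=67 S2=49 S3=38 S4=49 blocked=[]
Op 4: conn=56 S1=67 S2=49 S3=38 S4=65 blocked=[]
Op 5: conn=66 S1=67 S2=49 S3=38 S4=65 blocked=[]
Op 6: conn=66 S1=67 S2=49 S3=47 S4=65 blocked=[]
Op 7: conn=78 S1=67 S2=49 S3=47 S4=65 blocked=[]
Op 8: conn=108 S1=67 S2=49 S3=47 S4=65 blocked=[]
Op 9: conn=108 S1=67 S2=49 S3=56 S4=65 blocked=[]
Op 10: conn=97 S1=67 S2=49 S3=45 S4=65 blocked=[]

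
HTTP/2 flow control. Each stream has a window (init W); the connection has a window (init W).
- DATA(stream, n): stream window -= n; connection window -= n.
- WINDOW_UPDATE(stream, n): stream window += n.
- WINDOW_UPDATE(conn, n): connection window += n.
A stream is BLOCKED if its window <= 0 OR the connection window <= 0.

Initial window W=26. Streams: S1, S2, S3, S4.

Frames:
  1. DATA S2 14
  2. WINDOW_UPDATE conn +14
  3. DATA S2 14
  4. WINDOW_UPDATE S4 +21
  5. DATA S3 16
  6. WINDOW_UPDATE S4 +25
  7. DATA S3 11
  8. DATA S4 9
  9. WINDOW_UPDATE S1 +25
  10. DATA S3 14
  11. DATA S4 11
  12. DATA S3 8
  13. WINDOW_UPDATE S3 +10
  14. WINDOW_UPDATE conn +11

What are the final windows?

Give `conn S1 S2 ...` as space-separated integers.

Answer: -46 51 -2 -13 52

Derivation:
Op 1: conn=12 S1=26 S2=12 S3=26 S4=26 blocked=[]
Op 2: conn=26 S1=26 S2=12 S3=26 S4=26 blocked=[]
Op 3: conn=12 S1=26 S2=-2 S3=26 S4=26 blocked=[2]
Op 4: conn=12 S1=26 S2=-2 S3=26 S4=47 blocked=[2]
Op 5: conn=-4 S1=26 S2=-2 S3=10 S4=47 blocked=[1, 2, 3, 4]
Op 6: conn=-4 S1=26 S2=-2 S3=10 S4=72 blocked=[1, 2, 3, 4]
Op 7: conn=-15 S1=26 S2=-2 S3=-1 S4=72 blocked=[1, 2, 3, 4]
Op 8: conn=-24 S1=26 S2=-2 S3=-1 S4=63 blocked=[1, 2, 3, 4]
Op 9: conn=-24 S1=51 S2=-2 S3=-1 S4=63 blocked=[1, 2, 3, 4]
Op 10: conn=-38 S1=51 S2=-2 S3=-15 S4=63 blocked=[1, 2, 3, 4]
Op 11: conn=-49 S1=51 S2=-2 S3=-15 S4=52 blocked=[1, 2, 3, 4]
Op 12: conn=-57 S1=51 S2=-2 S3=-23 S4=52 blocked=[1, 2, 3, 4]
Op 13: conn=-57 S1=51 S2=-2 S3=-13 S4=52 blocked=[1, 2, 3, 4]
Op 14: conn=-46 S1=51 S2=-2 S3=-13 S4=52 blocked=[1, 2, 3, 4]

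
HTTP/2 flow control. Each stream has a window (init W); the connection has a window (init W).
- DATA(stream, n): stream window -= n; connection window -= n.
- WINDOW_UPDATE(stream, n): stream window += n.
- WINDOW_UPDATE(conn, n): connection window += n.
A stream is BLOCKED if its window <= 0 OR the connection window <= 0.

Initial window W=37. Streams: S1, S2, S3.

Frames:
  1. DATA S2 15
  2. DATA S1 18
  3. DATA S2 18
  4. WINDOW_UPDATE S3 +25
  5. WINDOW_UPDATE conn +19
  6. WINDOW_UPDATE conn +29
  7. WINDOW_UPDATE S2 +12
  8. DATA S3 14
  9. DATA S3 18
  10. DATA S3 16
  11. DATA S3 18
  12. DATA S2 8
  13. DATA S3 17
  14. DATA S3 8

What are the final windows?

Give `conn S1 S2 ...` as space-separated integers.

Answer: -65 19 8 -29

Derivation:
Op 1: conn=22 S1=37 S2=22 S3=37 blocked=[]
Op 2: conn=4 S1=19 S2=22 S3=37 blocked=[]
Op 3: conn=-14 S1=19 S2=4 S3=37 blocked=[1, 2, 3]
Op 4: conn=-14 S1=19 S2=4 S3=62 blocked=[1, 2, 3]
Op 5: conn=5 S1=19 S2=4 S3=62 blocked=[]
Op 6: conn=34 S1=19 S2=4 S3=62 blocked=[]
Op 7: conn=34 S1=19 S2=16 S3=62 blocked=[]
Op 8: conn=20 S1=19 S2=16 S3=48 blocked=[]
Op 9: conn=2 S1=19 S2=16 S3=30 blocked=[]
Op 10: conn=-14 S1=19 S2=16 S3=14 blocked=[1, 2, 3]
Op 11: conn=-32 S1=19 S2=16 S3=-4 blocked=[1, 2, 3]
Op 12: conn=-40 S1=19 S2=8 S3=-4 blocked=[1, 2, 3]
Op 13: conn=-57 S1=19 S2=8 S3=-21 blocked=[1, 2, 3]
Op 14: conn=-65 S1=19 S2=8 S3=-29 blocked=[1, 2, 3]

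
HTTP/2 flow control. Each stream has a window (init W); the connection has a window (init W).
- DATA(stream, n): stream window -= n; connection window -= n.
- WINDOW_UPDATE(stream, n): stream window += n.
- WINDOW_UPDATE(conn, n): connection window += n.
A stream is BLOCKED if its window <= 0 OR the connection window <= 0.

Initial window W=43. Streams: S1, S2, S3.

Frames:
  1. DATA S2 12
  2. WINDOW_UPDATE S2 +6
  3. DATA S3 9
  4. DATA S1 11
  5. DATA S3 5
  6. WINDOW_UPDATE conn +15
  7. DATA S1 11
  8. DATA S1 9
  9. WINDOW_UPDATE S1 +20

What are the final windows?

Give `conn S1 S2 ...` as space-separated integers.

Op 1: conn=31 S1=43 S2=31 S3=43 blocked=[]
Op 2: conn=31 S1=43 S2=37 S3=43 blocked=[]
Op 3: conn=22 S1=43 S2=37 S3=34 blocked=[]
Op 4: conn=11 S1=32 S2=37 S3=34 blocked=[]
Op 5: conn=6 S1=32 S2=37 S3=29 blocked=[]
Op 6: conn=21 S1=32 S2=37 S3=29 blocked=[]
Op 7: conn=10 S1=21 S2=37 S3=29 blocked=[]
Op 8: conn=1 S1=12 S2=37 S3=29 blocked=[]
Op 9: conn=1 S1=32 S2=37 S3=29 blocked=[]

Answer: 1 32 37 29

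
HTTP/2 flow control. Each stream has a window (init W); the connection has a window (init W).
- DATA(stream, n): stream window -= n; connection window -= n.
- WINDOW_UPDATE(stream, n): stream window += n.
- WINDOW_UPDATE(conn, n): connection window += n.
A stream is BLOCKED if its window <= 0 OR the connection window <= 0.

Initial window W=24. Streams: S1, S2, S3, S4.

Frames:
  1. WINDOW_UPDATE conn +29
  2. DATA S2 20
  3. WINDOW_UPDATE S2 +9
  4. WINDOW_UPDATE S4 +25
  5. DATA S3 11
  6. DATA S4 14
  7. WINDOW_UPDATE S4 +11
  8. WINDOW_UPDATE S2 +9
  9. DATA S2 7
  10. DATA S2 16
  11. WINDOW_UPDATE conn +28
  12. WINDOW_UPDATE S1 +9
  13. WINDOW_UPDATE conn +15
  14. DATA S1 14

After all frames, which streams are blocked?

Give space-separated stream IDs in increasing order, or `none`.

Answer: S2

Derivation:
Op 1: conn=53 S1=24 S2=24 S3=24 S4=24 blocked=[]
Op 2: conn=33 S1=24 S2=4 S3=24 S4=24 blocked=[]
Op 3: conn=33 S1=24 S2=13 S3=24 S4=24 blocked=[]
Op 4: conn=33 S1=24 S2=13 S3=24 S4=49 blocked=[]
Op 5: conn=22 S1=24 S2=13 S3=13 S4=49 blocked=[]
Op 6: conn=8 S1=24 S2=13 S3=13 S4=35 blocked=[]
Op 7: conn=8 S1=24 S2=13 S3=13 S4=46 blocked=[]
Op 8: conn=8 S1=24 S2=22 S3=13 S4=46 blocked=[]
Op 9: conn=1 S1=24 S2=15 S3=13 S4=46 blocked=[]
Op 10: conn=-15 S1=24 S2=-1 S3=13 S4=46 blocked=[1, 2, 3, 4]
Op 11: conn=13 S1=24 S2=-1 S3=13 S4=46 blocked=[2]
Op 12: conn=13 S1=33 S2=-1 S3=13 S4=46 blocked=[2]
Op 13: conn=28 S1=33 S2=-1 S3=13 S4=46 blocked=[2]
Op 14: conn=14 S1=19 S2=-1 S3=13 S4=46 blocked=[2]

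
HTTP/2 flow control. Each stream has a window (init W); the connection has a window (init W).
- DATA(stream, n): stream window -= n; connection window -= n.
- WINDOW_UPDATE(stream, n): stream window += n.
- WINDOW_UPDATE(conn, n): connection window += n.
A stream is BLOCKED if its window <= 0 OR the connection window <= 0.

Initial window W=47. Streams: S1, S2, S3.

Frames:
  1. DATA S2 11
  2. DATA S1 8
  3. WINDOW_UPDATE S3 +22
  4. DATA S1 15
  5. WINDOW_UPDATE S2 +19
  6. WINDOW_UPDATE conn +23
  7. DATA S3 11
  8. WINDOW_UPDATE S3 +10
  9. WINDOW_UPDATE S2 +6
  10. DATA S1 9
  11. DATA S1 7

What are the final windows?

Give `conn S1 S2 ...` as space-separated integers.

Answer: 9 8 61 68

Derivation:
Op 1: conn=36 S1=47 S2=36 S3=47 blocked=[]
Op 2: conn=28 S1=39 S2=36 S3=47 blocked=[]
Op 3: conn=28 S1=39 S2=36 S3=69 blocked=[]
Op 4: conn=13 S1=24 S2=36 S3=69 blocked=[]
Op 5: conn=13 S1=24 S2=55 S3=69 blocked=[]
Op 6: conn=36 S1=24 S2=55 S3=69 blocked=[]
Op 7: conn=25 S1=24 S2=55 S3=58 blocked=[]
Op 8: conn=25 S1=24 S2=55 S3=68 blocked=[]
Op 9: conn=25 S1=24 S2=61 S3=68 blocked=[]
Op 10: conn=16 S1=15 S2=61 S3=68 blocked=[]
Op 11: conn=9 S1=8 S2=61 S3=68 blocked=[]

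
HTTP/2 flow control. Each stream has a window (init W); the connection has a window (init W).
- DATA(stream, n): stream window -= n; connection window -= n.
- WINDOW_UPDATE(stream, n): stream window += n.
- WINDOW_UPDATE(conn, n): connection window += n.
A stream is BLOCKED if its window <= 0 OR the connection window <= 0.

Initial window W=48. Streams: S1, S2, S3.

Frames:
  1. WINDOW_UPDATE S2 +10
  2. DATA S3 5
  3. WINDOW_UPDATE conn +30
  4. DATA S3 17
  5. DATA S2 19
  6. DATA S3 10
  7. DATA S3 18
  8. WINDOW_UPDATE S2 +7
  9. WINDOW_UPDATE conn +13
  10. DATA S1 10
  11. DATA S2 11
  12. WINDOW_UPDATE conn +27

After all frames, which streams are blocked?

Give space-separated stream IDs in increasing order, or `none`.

Op 1: conn=48 S1=48 S2=58 S3=48 blocked=[]
Op 2: conn=43 S1=48 S2=58 S3=43 blocked=[]
Op 3: conn=73 S1=48 S2=58 S3=43 blocked=[]
Op 4: conn=56 S1=48 S2=58 S3=26 blocked=[]
Op 5: conn=37 S1=48 S2=39 S3=26 blocked=[]
Op 6: conn=27 S1=48 S2=39 S3=16 blocked=[]
Op 7: conn=9 S1=48 S2=39 S3=-2 blocked=[3]
Op 8: conn=9 S1=48 S2=46 S3=-2 blocked=[3]
Op 9: conn=22 S1=48 S2=46 S3=-2 blocked=[3]
Op 10: conn=12 S1=38 S2=46 S3=-2 blocked=[3]
Op 11: conn=1 S1=38 S2=35 S3=-2 blocked=[3]
Op 12: conn=28 S1=38 S2=35 S3=-2 blocked=[3]

Answer: S3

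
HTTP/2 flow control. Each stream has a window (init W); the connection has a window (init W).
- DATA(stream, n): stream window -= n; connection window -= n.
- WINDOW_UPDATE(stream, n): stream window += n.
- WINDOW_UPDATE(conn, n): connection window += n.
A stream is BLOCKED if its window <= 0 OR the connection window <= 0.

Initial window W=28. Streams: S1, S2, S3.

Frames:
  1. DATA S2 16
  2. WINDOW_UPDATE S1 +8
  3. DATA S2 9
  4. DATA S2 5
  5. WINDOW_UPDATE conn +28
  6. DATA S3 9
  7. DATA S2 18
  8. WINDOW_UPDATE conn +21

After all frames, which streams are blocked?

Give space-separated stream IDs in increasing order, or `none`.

Op 1: conn=12 S1=28 S2=12 S3=28 blocked=[]
Op 2: conn=12 S1=36 S2=12 S3=28 blocked=[]
Op 3: conn=3 S1=36 S2=3 S3=28 blocked=[]
Op 4: conn=-2 S1=36 S2=-2 S3=28 blocked=[1, 2, 3]
Op 5: conn=26 S1=36 S2=-2 S3=28 blocked=[2]
Op 6: conn=17 S1=36 S2=-2 S3=19 blocked=[2]
Op 7: conn=-1 S1=36 S2=-20 S3=19 blocked=[1, 2, 3]
Op 8: conn=20 S1=36 S2=-20 S3=19 blocked=[2]

Answer: S2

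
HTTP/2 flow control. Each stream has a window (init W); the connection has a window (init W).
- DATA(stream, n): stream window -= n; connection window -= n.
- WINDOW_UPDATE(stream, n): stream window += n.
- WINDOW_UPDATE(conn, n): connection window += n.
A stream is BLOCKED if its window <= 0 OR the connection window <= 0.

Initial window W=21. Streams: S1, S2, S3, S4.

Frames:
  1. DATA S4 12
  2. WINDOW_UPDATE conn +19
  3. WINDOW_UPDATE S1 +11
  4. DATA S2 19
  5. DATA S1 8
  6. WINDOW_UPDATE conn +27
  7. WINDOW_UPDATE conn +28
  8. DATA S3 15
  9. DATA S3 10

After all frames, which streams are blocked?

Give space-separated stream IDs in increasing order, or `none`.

Op 1: conn=9 S1=21 S2=21 S3=21 S4=9 blocked=[]
Op 2: conn=28 S1=21 S2=21 S3=21 S4=9 blocked=[]
Op 3: conn=28 S1=32 S2=21 S3=21 S4=9 blocked=[]
Op 4: conn=9 S1=32 S2=2 S3=21 S4=9 blocked=[]
Op 5: conn=1 S1=24 S2=2 S3=21 S4=9 blocked=[]
Op 6: conn=28 S1=24 S2=2 S3=21 S4=9 blocked=[]
Op 7: conn=56 S1=24 S2=2 S3=21 S4=9 blocked=[]
Op 8: conn=41 S1=24 S2=2 S3=6 S4=9 blocked=[]
Op 9: conn=31 S1=24 S2=2 S3=-4 S4=9 blocked=[3]

Answer: S3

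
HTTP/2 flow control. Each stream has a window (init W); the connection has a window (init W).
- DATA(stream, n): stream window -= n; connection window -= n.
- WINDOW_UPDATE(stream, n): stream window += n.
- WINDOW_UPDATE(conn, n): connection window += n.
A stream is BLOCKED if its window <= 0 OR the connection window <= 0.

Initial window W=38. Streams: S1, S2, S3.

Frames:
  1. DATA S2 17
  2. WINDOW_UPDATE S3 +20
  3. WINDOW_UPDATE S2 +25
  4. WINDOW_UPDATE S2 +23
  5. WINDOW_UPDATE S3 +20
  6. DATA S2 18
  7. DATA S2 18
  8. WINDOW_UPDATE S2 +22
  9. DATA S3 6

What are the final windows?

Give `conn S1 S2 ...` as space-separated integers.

Op 1: conn=21 S1=38 S2=21 S3=38 blocked=[]
Op 2: conn=21 S1=38 S2=21 S3=58 blocked=[]
Op 3: conn=21 S1=38 S2=46 S3=58 blocked=[]
Op 4: conn=21 S1=38 S2=69 S3=58 blocked=[]
Op 5: conn=21 S1=38 S2=69 S3=78 blocked=[]
Op 6: conn=3 S1=38 S2=51 S3=78 blocked=[]
Op 7: conn=-15 S1=38 S2=33 S3=78 blocked=[1, 2, 3]
Op 8: conn=-15 S1=38 S2=55 S3=78 blocked=[1, 2, 3]
Op 9: conn=-21 S1=38 S2=55 S3=72 blocked=[1, 2, 3]

Answer: -21 38 55 72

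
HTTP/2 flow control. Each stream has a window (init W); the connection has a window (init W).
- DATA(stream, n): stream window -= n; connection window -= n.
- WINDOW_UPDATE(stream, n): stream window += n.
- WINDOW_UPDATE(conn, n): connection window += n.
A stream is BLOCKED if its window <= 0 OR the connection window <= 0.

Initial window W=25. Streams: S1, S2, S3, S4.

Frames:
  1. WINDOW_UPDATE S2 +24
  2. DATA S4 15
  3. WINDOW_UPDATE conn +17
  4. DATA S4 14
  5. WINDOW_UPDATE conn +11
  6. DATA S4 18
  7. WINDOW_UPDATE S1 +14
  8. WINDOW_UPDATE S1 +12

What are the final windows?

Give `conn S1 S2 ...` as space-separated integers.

Answer: 6 51 49 25 -22

Derivation:
Op 1: conn=25 S1=25 S2=49 S3=25 S4=25 blocked=[]
Op 2: conn=10 S1=25 S2=49 S3=25 S4=10 blocked=[]
Op 3: conn=27 S1=25 S2=49 S3=25 S4=10 blocked=[]
Op 4: conn=13 S1=25 S2=49 S3=25 S4=-4 blocked=[4]
Op 5: conn=24 S1=25 S2=49 S3=25 S4=-4 blocked=[4]
Op 6: conn=6 S1=25 S2=49 S3=25 S4=-22 blocked=[4]
Op 7: conn=6 S1=39 S2=49 S3=25 S4=-22 blocked=[4]
Op 8: conn=6 S1=51 S2=49 S3=25 S4=-22 blocked=[4]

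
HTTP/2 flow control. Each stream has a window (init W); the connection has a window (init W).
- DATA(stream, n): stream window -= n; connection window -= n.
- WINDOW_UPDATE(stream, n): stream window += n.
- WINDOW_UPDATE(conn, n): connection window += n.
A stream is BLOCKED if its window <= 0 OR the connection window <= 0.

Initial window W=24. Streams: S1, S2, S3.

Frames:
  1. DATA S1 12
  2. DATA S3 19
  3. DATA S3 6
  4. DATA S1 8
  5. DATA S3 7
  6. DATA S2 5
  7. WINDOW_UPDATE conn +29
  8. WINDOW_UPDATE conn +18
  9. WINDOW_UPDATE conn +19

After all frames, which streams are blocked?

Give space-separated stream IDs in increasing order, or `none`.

Op 1: conn=12 S1=12 S2=24 S3=24 blocked=[]
Op 2: conn=-7 S1=12 S2=24 S3=5 blocked=[1, 2, 3]
Op 3: conn=-13 S1=12 S2=24 S3=-1 blocked=[1, 2, 3]
Op 4: conn=-21 S1=4 S2=24 S3=-1 blocked=[1, 2, 3]
Op 5: conn=-28 S1=4 S2=24 S3=-8 blocked=[1, 2, 3]
Op 6: conn=-33 S1=4 S2=19 S3=-8 blocked=[1, 2, 3]
Op 7: conn=-4 S1=4 S2=19 S3=-8 blocked=[1, 2, 3]
Op 8: conn=14 S1=4 S2=19 S3=-8 blocked=[3]
Op 9: conn=33 S1=4 S2=19 S3=-8 blocked=[3]

Answer: S3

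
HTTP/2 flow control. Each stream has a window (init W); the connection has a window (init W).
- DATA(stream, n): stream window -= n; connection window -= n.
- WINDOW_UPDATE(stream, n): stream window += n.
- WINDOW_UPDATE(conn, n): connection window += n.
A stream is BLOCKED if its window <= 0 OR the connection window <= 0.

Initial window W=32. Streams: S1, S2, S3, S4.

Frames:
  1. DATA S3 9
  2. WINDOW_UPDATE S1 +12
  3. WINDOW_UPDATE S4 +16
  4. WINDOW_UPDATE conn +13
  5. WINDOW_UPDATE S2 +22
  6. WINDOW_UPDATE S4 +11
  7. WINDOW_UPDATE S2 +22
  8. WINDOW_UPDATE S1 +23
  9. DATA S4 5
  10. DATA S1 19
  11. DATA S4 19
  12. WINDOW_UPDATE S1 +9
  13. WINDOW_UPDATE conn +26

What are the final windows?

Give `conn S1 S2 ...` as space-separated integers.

Op 1: conn=23 S1=32 S2=32 S3=23 S4=32 blocked=[]
Op 2: conn=23 S1=44 S2=32 S3=23 S4=32 blocked=[]
Op 3: conn=23 S1=44 S2=32 S3=23 S4=48 blocked=[]
Op 4: conn=36 S1=44 S2=32 S3=23 S4=48 blocked=[]
Op 5: conn=36 S1=44 S2=54 S3=23 S4=48 blocked=[]
Op 6: conn=36 S1=44 S2=54 S3=23 S4=59 blocked=[]
Op 7: conn=36 S1=44 S2=76 S3=23 S4=59 blocked=[]
Op 8: conn=36 S1=67 S2=76 S3=23 S4=59 blocked=[]
Op 9: conn=31 S1=67 S2=76 S3=23 S4=54 blocked=[]
Op 10: conn=12 S1=48 S2=76 S3=23 S4=54 blocked=[]
Op 11: conn=-7 S1=48 S2=76 S3=23 S4=35 blocked=[1, 2, 3, 4]
Op 12: conn=-7 S1=57 S2=76 S3=23 S4=35 blocked=[1, 2, 3, 4]
Op 13: conn=19 S1=57 S2=76 S3=23 S4=35 blocked=[]

Answer: 19 57 76 23 35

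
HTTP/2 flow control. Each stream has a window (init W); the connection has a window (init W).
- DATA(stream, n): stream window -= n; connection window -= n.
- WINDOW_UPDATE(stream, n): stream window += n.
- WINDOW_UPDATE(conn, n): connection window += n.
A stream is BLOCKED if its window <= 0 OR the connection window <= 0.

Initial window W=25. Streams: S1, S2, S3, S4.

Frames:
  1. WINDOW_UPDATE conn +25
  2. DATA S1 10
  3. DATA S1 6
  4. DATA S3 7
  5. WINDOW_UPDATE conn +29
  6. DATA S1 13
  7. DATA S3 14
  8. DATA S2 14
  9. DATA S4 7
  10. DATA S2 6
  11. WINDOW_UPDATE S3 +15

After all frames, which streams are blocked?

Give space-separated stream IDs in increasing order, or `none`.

Op 1: conn=50 S1=25 S2=25 S3=25 S4=25 blocked=[]
Op 2: conn=40 S1=15 S2=25 S3=25 S4=25 blocked=[]
Op 3: conn=34 S1=9 S2=25 S3=25 S4=25 blocked=[]
Op 4: conn=27 S1=9 S2=25 S3=18 S4=25 blocked=[]
Op 5: conn=56 S1=9 S2=25 S3=18 S4=25 blocked=[]
Op 6: conn=43 S1=-4 S2=25 S3=18 S4=25 blocked=[1]
Op 7: conn=29 S1=-4 S2=25 S3=4 S4=25 blocked=[1]
Op 8: conn=15 S1=-4 S2=11 S3=4 S4=25 blocked=[1]
Op 9: conn=8 S1=-4 S2=11 S3=4 S4=18 blocked=[1]
Op 10: conn=2 S1=-4 S2=5 S3=4 S4=18 blocked=[1]
Op 11: conn=2 S1=-4 S2=5 S3=19 S4=18 blocked=[1]

Answer: S1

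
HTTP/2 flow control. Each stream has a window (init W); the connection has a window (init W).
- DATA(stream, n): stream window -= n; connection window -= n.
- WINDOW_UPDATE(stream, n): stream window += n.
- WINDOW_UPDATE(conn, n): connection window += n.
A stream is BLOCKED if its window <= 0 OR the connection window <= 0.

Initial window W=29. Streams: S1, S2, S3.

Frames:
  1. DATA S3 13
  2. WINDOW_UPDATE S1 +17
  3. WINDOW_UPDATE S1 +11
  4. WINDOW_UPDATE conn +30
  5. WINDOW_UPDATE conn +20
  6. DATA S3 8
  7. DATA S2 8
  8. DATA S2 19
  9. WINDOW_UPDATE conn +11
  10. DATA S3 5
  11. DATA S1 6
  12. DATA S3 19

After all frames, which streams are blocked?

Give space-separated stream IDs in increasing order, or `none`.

Answer: S3

Derivation:
Op 1: conn=16 S1=29 S2=29 S3=16 blocked=[]
Op 2: conn=16 S1=46 S2=29 S3=16 blocked=[]
Op 3: conn=16 S1=57 S2=29 S3=16 blocked=[]
Op 4: conn=46 S1=57 S2=29 S3=16 blocked=[]
Op 5: conn=66 S1=57 S2=29 S3=16 blocked=[]
Op 6: conn=58 S1=57 S2=29 S3=8 blocked=[]
Op 7: conn=50 S1=57 S2=21 S3=8 blocked=[]
Op 8: conn=31 S1=57 S2=2 S3=8 blocked=[]
Op 9: conn=42 S1=57 S2=2 S3=8 blocked=[]
Op 10: conn=37 S1=57 S2=2 S3=3 blocked=[]
Op 11: conn=31 S1=51 S2=2 S3=3 blocked=[]
Op 12: conn=12 S1=51 S2=2 S3=-16 blocked=[3]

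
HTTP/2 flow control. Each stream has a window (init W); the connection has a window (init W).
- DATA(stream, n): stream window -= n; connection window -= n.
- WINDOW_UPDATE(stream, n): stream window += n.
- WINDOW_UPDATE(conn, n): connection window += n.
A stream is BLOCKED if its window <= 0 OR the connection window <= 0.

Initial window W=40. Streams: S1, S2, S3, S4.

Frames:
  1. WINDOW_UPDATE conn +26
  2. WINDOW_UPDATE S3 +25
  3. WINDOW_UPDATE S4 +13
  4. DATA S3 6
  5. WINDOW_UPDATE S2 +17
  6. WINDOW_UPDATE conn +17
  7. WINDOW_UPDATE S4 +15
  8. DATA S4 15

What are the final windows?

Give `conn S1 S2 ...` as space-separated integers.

Op 1: conn=66 S1=40 S2=40 S3=40 S4=40 blocked=[]
Op 2: conn=66 S1=40 S2=40 S3=65 S4=40 blocked=[]
Op 3: conn=66 S1=40 S2=40 S3=65 S4=53 blocked=[]
Op 4: conn=60 S1=40 S2=40 S3=59 S4=53 blocked=[]
Op 5: conn=60 S1=40 S2=57 S3=59 S4=53 blocked=[]
Op 6: conn=77 S1=40 S2=57 S3=59 S4=53 blocked=[]
Op 7: conn=77 S1=40 S2=57 S3=59 S4=68 blocked=[]
Op 8: conn=62 S1=40 S2=57 S3=59 S4=53 blocked=[]

Answer: 62 40 57 59 53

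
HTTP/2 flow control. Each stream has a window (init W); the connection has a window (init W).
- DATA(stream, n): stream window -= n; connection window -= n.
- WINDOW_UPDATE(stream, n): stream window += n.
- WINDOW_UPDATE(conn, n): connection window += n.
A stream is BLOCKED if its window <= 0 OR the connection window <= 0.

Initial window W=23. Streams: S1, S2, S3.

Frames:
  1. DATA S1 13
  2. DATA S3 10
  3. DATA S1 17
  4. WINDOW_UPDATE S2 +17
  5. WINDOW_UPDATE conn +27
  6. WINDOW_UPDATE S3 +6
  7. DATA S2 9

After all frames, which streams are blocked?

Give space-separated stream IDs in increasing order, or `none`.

Op 1: conn=10 S1=10 S2=23 S3=23 blocked=[]
Op 2: conn=0 S1=10 S2=23 S3=13 blocked=[1, 2, 3]
Op 3: conn=-17 S1=-7 S2=23 S3=13 blocked=[1, 2, 3]
Op 4: conn=-17 S1=-7 S2=40 S3=13 blocked=[1, 2, 3]
Op 5: conn=10 S1=-7 S2=40 S3=13 blocked=[1]
Op 6: conn=10 S1=-7 S2=40 S3=19 blocked=[1]
Op 7: conn=1 S1=-7 S2=31 S3=19 blocked=[1]

Answer: S1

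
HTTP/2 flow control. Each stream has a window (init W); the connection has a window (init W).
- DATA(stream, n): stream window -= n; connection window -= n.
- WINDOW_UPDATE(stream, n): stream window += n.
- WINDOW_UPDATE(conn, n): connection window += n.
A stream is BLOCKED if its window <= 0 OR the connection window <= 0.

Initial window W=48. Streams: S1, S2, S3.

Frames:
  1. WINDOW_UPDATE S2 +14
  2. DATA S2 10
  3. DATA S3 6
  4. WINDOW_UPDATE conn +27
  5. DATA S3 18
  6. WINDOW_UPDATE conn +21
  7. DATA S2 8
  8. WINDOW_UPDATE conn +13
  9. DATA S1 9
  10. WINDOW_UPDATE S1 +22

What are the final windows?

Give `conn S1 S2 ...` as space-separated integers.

Answer: 58 61 44 24

Derivation:
Op 1: conn=48 S1=48 S2=62 S3=48 blocked=[]
Op 2: conn=38 S1=48 S2=52 S3=48 blocked=[]
Op 3: conn=32 S1=48 S2=52 S3=42 blocked=[]
Op 4: conn=59 S1=48 S2=52 S3=42 blocked=[]
Op 5: conn=41 S1=48 S2=52 S3=24 blocked=[]
Op 6: conn=62 S1=48 S2=52 S3=24 blocked=[]
Op 7: conn=54 S1=48 S2=44 S3=24 blocked=[]
Op 8: conn=67 S1=48 S2=44 S3=24 blocked=[]
Op 9: conn=58 S1=39 S2=44 S3=24 blocked=[]
Op 10: conn=58 S1=61 S2=44 S3=24 blocked=[]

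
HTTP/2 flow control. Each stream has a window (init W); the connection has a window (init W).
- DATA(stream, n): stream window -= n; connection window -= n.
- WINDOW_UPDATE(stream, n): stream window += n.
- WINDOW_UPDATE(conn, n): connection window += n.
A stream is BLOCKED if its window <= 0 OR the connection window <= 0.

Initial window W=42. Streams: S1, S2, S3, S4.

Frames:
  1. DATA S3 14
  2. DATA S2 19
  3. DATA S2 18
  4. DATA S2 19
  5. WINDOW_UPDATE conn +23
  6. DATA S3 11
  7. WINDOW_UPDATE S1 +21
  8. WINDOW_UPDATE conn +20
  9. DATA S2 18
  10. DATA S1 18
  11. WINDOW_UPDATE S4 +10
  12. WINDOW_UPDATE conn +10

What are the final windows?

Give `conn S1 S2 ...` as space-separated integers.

Answer: -22 45 -32 17 52

Derivation:
Op 1: conn=28 S1=42 S2=42 S3=28 S4=42 blocked=[]
Op 2: conn=9 S1=42 S2=23 S3=28 S4=42 blocked=[]
Op 3: conn=-9 S1=42 S2=5 S3=28 S4=42 blocked=[1, 2, 3, 4]
Op 4: conn=-28 S1=42 S2=-14 S3=28 S4=42 blocked=[1, 2, 3, 4]
Op 5: conn=-5 S1=42 S2=-14 S3=28 S4=42 blocked=[1, 2, 3, 4]
Op 6: conn=-16 S1=42 S2=-14 S3=17 S4=42 blocked=[1, 2, 3, 4]
Op 7: conn=-16 S1=63 S2=-14 S3=17 S4=42 blocked=[1, 2, 3, 4]
Op 8: conn=4 S1=63 S2=-14 S3=17 S4=42 blocked=[2]
Op 9: conn=-14 S1=63 S2=-32 S3=17 S4=42 blocked=[1, 2, 3, 4]
Op 10: conn=-32 S1=45 S2=-32 S3=17 S4=42 blocked=[1, 2, 3, 4]
Op 11: conn=-32 S1=45 S2=-32 S3=17 S4=52 blocked=[1, 2, 3, 4]
Op 12: conn=-22 S1=45 S2=-32 S3=17 S4=52 blocked=[1, 2, 3, 4]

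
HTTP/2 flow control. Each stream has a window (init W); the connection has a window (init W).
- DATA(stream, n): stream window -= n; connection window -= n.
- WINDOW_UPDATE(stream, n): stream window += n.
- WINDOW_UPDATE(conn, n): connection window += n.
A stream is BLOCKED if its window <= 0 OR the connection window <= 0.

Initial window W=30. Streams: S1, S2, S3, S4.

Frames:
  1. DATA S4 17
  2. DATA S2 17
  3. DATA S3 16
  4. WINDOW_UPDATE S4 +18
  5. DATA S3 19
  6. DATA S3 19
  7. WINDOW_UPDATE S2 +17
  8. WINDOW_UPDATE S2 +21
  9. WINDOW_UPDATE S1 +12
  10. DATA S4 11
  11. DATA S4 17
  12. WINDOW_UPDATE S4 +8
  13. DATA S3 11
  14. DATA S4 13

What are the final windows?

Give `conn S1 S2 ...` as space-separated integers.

Answer: -110 42 51 -35 -2

Derivation:
Op 1: conn=13 S1=30 S2=30 S3=30 S4=13 blocked=[]
Op 2: conn=-4 S1=30 S2=13 S3=30 S4=13 blocked=[1, 2, 3, 4]
Op 3: conn=-20 S1=30 S2=13 S3=14 S4=13 blocked=[1, 2, 3, 4]
Op 4: conn=-20 S1=30 S2=13 S3=14 S4=31 blocked=[1, 2, 3, 4]
Op 5: conn=-39 S1=30 S2=13 S3=-5 S4=31 blocked=[1, 2, 3, 4]
Op 6: conn=-58 S1=30 S2=13 S3=-24 S4=31 blocked=[1, 2, 3, 4]
Op 7: conn=-58 S1=30 S2=30 S3=-24 S4=31 blocked=[1, 2, 3, 4]
Op 8: conn=-58 S1=30 S2=51 S3=-24 S4=31 blocked=[1, 2, 3, 4]
Op 9: conn=-58 S1=42 S2=51 S3=-24 S4=31 blocked=[1, 2, 3, 4]
Op 10: conn=-69 S1=42 S2=51 S3=-24 S4=20 blocked=[1, 2, 3, 4]
Op 11: conn=-86 S1=42 S2=51 S3=-24 S4=3 blocked=[1, 2, 3, 4]
Op 12: conn=-86 S1=42 S2=51 S3=-24 S4=11 blocked=[1, 2, 3, 4]
Op 13: conn=-97 S1=42 S2=51 S3=-35 S4=11 blocked=[1, 2, 3, 4]
Op 14: conn=-110 S1=42 S2=51 S3=-35 S4=-2 blocked=[1, 2, 3, 4]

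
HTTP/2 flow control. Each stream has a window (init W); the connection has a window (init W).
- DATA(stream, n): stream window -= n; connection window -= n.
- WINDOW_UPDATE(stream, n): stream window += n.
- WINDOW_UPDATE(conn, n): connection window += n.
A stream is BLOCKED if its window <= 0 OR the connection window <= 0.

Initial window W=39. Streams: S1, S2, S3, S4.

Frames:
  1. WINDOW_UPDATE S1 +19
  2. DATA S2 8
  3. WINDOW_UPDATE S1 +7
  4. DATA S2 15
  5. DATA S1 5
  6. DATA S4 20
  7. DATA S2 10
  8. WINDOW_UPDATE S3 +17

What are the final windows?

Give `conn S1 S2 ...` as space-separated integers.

Op 1: conn=39 S1=58 S2=39 S3=39 S4=39 blocked=[]
Op 2: conn=31 S1=58 S2=31 S3=39 S4=39 blocked=[]
Op 3: conn=31 S1=65 S2=31 S3=39 S4=39 blocked=[]
Op 4: conn=16 S1=65 S2=16 S3=39 S4=39 blocked=[]
Op 5: conn=11 S1=60 S2=16 S3=39 S4=39 blocked=[]
Op 6: conn=-9 S1=60 S2=16 S3=39 S4=19 blocked=[1, 2, 3, 4]
Op 7: conn=-19 S1=60 S2=6 S3=39 S4=19 blocked=[1, 2, 3, 4]
Op 8: conn=-19 S1=60 S2=6 S3=56 S4=19 blocked=[1, 2, 3, 4]

Answer: -19 60 6 56 19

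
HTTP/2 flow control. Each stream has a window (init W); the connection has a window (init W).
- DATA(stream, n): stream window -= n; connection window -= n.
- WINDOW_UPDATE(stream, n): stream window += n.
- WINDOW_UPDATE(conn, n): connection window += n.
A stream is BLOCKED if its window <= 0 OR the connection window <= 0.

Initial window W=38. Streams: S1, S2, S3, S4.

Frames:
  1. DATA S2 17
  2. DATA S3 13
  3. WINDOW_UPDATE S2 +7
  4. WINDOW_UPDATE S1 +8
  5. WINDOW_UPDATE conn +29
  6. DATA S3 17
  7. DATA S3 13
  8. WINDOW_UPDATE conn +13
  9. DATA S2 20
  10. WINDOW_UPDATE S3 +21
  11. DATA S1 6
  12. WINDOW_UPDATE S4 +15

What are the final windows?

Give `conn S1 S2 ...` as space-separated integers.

Op 1: conn=21 S1=38 S2=21 S3=38 S4=38 blocked=[]
Op 2: conn=8 S1=38 S2=21 S3=25 S4=38 blocked=[]
Op 3: conn=8 S1=38 S2=28 S3=25 S4=38 blocked=[]
Op 4: conn=8 S1=46 S2=28 S3=25 S4=38 blocked=[]
Op 5: conn=37 S1=46 S2=28 S3=25 S4=38 blocked=[]
Op 6: conn=20 S1=46 S2=28 S3=8 S4=38 blocked=[]
Op 7: conn=7 S1=46 S2=28 S3=-5 S4=38 blocked=[3]
Op 8: conn=20 S1=46 S2=28 S3=-5 S4=38 blocked=[3]
Op 9: conn=0 S1=46 S2=8 S3=-5 S4=38 blocked=[1, 2, 3, 4]
Op 10: conn=0 S1=46 S2=8 S3=16 S4=38 blocked=[1, 2, 3, 4]
Op 11: conn=-6 S1=40 S2=8 S3=16 S4=38 blocked=[1, 2, 3, 4]
Op 12: conn=-6 S1=40 S2=8 S3=16 S4=53 blocked=[1, 2, 3, 4]

Answer: -6 40 8 16 53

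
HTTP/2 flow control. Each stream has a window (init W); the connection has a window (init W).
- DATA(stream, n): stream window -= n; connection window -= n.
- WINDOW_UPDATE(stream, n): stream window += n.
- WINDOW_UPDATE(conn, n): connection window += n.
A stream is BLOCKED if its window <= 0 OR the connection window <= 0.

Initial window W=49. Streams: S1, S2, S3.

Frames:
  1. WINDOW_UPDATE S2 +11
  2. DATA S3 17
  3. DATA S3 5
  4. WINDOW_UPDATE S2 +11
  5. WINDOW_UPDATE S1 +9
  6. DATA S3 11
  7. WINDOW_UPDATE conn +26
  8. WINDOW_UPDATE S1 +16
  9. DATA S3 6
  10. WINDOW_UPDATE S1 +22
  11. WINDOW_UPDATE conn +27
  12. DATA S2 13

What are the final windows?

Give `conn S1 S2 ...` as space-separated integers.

Op 1: conn=49 S1=49 S2=60 S3=49 blocked=[]
Op 2: conn=32 S1=49 S2=60 S3=32 blocked=[]
Op 3: conn=27 S1=49 S2=60 S3=27 blocked=[]
Op 4: conn=27 S1=49 S2=71 S3=27 blocked=[]
Op 5: conn=27 S1=58 S2=71 S3=27 blocked=[]
Op 6: conn=16 S1=58 S2=71 S3=16 blocked=[]
Op 7: conn=42 S1=58 S2=71 S3=16 blocked=[]
Op 8: conn=42 S1=74 S2=71 S3=16 blocked=[]
Op 9: conn=36 S1=74 S2=71 S3=10 blocked=[]
Op 10: conn=36 S1=96 S2=71 S3=10 blocked=[]
Op 11: conn=63 S1=96 S2=71 S3=10 blocked=[]
Op 12: conn=50 S1=96 S2=58 S3=10 blocked=[]

Answer: 50 96 58 10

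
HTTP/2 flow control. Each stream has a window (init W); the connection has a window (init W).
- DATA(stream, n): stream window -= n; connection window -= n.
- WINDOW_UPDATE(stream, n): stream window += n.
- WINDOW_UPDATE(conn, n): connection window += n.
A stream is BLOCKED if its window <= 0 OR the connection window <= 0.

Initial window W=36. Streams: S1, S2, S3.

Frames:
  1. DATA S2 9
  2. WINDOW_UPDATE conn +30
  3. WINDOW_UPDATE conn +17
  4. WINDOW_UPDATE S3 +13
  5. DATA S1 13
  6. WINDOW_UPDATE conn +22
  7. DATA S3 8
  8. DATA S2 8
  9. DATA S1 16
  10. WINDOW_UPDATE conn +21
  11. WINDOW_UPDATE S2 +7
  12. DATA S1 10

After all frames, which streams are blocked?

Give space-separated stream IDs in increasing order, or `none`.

Op 1: conn=27 S1=36 S2=27 S3=36 blocked=[]
Op 2: conn=57 S1=36 S2=27 S3=36 blocked=[]
Op 3: conn=74 S1=36 S2=27 S3=36 blocked=[]
Op 4: conn=74 S1=36 S2=27 S3=49 blocked=[]
Op 5: conn=61 S1=23 S2=27 S3=49 blocked=[]
Op 6: conn=83 S1=23 S2=27 S3=49 blocked=[]
Op 7: conn=75 S1=23 S2=27 S3=41 blocked=[]
Op 8: conn=67 S1=23 S2=19 S3=41 blocked=[]
Op 9: conn=51 S1=7 S2=19 S3=41 blocked=[]
Op 10: conn=72 S1=7 S2=19 S3=41 blocked=[]
Op 11: conn=72 S1=7 S2=26 S3=41 blocked=[]
Op 12: conn=62 S1=-3 S2=26 S3=41 blocked=[1]

Answer: S1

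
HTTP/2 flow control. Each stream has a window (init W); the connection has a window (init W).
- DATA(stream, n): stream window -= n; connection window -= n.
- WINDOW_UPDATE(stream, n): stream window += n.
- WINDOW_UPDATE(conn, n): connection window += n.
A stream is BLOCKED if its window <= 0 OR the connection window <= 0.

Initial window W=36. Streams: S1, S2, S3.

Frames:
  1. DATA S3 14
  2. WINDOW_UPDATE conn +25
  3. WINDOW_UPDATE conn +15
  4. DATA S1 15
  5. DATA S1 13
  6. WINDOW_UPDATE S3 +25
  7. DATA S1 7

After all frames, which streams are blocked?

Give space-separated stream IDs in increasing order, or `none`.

Op 1: conn=22 S1=36 S2=36 S3=22 blocked=[]
Op 2: conn=47 S1=36 S2=36 S3=22 blocked=[]
Op 3: conn=62 S1=36 S2=36 S3=22 blocked=[]
Op 4: conn=47 S1=21 S2=36 S3=22 blocked=[]
Op 5: conn=34 S1=8 S2=36 S3=22 blocked=[]
Op 6: conn=34 S1=8 S2=36 S3=47 blocked=[]
Op 7: conn=27 S1=1 S2=36 S3=47 blocked=[]

Answer: none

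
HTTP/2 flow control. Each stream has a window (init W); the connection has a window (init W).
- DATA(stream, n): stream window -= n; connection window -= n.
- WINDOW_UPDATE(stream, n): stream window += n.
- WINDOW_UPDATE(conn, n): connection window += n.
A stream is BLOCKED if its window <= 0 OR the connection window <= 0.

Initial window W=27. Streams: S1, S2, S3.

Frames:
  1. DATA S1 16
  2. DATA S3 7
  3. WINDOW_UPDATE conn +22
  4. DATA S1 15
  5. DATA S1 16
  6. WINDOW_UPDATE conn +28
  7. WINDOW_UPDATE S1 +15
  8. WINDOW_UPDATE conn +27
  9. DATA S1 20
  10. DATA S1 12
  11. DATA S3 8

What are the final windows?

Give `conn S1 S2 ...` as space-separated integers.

Op 1: conn=11 S1=11 S2=27 S3=27 blocked=[]
Op 2: conn=4 S1=11 S2=27 S3=20 blocked=[]
Op 3: conn=26 S1=11 S2=27 S3=20 blocked=[]
Op 4: conn=11 S1=-4 S2=27 S3=20 blocked=[1]
Op 5: conn=-5 S1=-20 S2=27 S3=20 blocked=[1, 2, 3]
Op 6: conn=23 S1=-20 S2=27 S3=20 blocked=[1]
Op 7: conn=23 S1=-5 S2=27 S3=20 blocked=[1]
Op 8: conn=50 S1=-5 S2=27 S3=20 blocked=[1]
Op 9: conn=30 S1=-25 S2=27 S3=20 blocked=[1]
Op 10: conn=18 S1=-37 S2=27 S3=20 blocked=[1]
Op 11: conn=10 S1=-37 S2=27 S3=12 blocked=[1]

Answer: 10 -37 27 12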